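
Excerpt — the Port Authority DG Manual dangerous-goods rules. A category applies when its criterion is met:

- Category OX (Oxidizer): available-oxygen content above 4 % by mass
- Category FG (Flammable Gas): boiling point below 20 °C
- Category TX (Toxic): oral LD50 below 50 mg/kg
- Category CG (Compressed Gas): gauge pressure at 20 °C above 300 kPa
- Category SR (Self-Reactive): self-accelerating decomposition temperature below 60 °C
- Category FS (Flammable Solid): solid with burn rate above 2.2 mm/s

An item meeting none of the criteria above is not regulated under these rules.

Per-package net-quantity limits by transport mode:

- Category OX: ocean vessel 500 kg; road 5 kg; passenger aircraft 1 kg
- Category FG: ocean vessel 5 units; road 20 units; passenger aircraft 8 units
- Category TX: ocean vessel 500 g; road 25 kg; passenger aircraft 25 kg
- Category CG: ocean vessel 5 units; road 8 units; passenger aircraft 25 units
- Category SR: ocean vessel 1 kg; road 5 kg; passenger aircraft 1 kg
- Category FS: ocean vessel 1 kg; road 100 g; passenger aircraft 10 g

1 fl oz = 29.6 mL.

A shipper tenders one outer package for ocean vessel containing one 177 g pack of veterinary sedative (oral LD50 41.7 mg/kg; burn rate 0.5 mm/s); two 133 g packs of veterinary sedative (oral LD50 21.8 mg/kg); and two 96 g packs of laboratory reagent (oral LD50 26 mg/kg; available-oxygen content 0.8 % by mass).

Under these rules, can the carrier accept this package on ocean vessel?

The veterinary sedative has oral LD50 41.7 mg/kg, which is < 50 mg/kg, so it is Category TX (Toxic).
Veterinary sedative: oral LD50 21.8 mg/kg < 50 mg/kg → Category TX (Toxic).
Oral LD50 26 mg/kg meets the Category TX criterion (Toxic), so the laboratory reagent is Category TX.
Category TX net quantity: 177 g + (two 133 g packs = 266 g) + (two 96 g packs = 192 g) = 635 g.
635 g > 500 g (ocean vessel limit, Category TX) — over the limit.

No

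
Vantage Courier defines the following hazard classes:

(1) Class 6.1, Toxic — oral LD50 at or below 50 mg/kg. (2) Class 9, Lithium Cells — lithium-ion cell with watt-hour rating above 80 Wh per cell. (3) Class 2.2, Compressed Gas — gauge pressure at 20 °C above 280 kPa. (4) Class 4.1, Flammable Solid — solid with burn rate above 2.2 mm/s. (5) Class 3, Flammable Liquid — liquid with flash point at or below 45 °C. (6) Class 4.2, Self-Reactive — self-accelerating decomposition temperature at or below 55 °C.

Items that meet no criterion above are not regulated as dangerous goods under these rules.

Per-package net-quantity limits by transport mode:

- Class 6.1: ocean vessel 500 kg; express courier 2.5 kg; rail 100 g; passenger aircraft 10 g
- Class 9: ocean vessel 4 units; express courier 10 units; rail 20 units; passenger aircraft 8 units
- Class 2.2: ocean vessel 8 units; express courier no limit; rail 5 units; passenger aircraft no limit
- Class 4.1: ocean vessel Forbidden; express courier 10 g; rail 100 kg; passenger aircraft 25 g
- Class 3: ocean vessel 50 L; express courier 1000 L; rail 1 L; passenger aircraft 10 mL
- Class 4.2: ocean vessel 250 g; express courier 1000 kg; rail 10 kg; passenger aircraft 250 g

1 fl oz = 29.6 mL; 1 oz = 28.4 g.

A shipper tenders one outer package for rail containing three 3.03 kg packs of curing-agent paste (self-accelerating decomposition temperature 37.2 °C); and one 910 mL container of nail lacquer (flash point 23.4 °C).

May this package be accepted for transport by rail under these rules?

Yes

Self-accelerating decomposition temperature 37.2 °C meets the Class 4.2 criterion (Self-Reactive), so the curing-agent paste is Class 4.2.
Nail lacquer: flash point 23.4 °C ≤ 45 °C → Class 3 (Flammable Liquid).
Class 4.2 quantity: three 3.03 kg packs = 9.09 kg.
That is within the Class 4.2 rail limit of 10 kg.
Class 3 quantity: 910 mL.
That is within the Class 3 rail limit of 1 L.
Every hazard class is within its rail limit and no segregation rule is violated.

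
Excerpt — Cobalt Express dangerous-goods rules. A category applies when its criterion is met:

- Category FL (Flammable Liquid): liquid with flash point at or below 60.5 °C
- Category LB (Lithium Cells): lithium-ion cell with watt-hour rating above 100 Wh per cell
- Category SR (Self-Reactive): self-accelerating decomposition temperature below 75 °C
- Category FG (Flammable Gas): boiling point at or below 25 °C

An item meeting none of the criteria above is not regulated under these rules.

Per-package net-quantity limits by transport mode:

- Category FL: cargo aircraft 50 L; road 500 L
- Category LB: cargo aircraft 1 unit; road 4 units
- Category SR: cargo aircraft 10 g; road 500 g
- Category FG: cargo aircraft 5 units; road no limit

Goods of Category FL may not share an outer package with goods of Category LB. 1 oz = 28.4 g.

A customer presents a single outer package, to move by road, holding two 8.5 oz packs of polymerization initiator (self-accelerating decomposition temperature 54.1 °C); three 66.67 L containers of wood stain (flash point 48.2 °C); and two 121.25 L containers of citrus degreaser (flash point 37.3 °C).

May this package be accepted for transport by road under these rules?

Yes

Polymerization initiator: self-accelerating decomposition temperature 54.1 °C < 75 °C → Category SR (Self-Reactive).
With flash point 48.2 °C (≤ 60.5 °C), the wood stain falls in Category FL.
Flash point 37.3 °C meets the Category FL criterion (Flammable Liquid), so the citrus degreaser is Category FL.
Total Category FL: (three 66.67 L containers = 200.01 L) + (two 121.25 L containers = 242.5 L) = 442.51 L.
442.51 L ≤ 500 L (road limit, Category FL) — within limit.
Category SR quantity: two 8.5 oz packs = 482.8 g.
482.8 g ≤ 500 g (road limit, Category SR) — within limit.
The segregation rule (Category FL with Category LB) does not apply to Category FL with Category SR.
Every hazard category is within its road limit and no segregation rule is violated.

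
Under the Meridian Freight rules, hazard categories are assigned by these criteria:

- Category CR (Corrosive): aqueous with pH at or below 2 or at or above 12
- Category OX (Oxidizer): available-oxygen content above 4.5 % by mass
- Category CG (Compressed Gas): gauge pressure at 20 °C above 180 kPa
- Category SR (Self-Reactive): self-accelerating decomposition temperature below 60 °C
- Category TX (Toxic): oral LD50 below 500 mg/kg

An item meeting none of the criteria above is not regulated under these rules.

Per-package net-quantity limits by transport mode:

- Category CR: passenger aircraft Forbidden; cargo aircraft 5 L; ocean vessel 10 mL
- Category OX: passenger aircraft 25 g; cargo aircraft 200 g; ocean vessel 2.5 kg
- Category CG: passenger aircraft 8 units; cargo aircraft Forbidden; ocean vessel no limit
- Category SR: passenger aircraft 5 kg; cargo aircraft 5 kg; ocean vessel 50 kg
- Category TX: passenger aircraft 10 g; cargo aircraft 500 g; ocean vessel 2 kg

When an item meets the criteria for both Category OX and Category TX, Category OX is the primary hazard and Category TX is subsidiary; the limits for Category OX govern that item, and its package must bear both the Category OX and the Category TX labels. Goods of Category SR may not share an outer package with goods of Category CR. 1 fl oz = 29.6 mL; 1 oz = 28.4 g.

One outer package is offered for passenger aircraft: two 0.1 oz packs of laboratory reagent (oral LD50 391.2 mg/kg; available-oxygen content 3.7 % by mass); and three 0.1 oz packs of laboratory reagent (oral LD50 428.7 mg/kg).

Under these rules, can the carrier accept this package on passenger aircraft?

With oral LD50 391.2 mg/kg (< 500 mg/kg), the laboratory reagent falls in Category TX.
The laboratory reagent has oral LD50 428.7 mg/kg, which is < 500 mg/kg, so it is Category TX (Toxic).
Total Category TX: (two 0.1 oz packs = 5.68 g) + (three 0.1 oz packs = 8.52 g) = 14.2 g.
14.2 g > 10 g (passenger aircraft limit, Category TX) — over the limit.

No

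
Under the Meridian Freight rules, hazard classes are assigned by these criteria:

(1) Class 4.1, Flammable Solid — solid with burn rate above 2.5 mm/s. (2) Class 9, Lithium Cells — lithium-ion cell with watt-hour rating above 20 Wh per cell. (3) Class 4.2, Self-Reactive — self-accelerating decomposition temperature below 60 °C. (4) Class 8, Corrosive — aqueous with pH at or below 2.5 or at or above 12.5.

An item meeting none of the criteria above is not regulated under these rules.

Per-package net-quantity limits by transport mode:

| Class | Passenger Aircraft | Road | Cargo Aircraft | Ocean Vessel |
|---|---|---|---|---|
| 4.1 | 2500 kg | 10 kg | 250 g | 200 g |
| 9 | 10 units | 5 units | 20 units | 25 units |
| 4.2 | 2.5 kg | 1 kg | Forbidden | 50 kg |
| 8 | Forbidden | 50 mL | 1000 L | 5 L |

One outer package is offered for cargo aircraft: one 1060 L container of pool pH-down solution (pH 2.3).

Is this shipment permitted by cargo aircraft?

With pH 2.3 (≤ 2.5), the pool pH-down solution falls in Class 8.
Class 8 quantity: 1060 L.
1060 L > 1000 L (cargo aircraft limit, Class 8) — over the limit.

No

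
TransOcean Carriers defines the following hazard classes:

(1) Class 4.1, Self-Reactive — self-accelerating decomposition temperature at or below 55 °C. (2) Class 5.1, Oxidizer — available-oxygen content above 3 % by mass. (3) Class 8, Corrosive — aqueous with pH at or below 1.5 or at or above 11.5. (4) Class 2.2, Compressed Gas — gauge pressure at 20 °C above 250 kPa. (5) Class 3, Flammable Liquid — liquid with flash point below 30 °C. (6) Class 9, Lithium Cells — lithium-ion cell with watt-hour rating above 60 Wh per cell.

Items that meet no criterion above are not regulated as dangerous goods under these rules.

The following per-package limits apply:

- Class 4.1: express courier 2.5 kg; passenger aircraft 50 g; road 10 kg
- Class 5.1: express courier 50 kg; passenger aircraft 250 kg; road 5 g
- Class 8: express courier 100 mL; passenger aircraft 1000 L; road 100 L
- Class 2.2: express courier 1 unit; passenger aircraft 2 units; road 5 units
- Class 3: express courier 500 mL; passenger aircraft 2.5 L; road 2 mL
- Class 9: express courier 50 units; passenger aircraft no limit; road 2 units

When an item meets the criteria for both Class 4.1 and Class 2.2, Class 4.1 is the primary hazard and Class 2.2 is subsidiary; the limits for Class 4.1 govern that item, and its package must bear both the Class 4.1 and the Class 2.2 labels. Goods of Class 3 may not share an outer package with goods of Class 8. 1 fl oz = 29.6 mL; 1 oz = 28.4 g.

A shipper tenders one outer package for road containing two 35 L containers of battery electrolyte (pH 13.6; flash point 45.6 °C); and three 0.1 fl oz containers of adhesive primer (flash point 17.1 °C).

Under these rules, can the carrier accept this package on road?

Battery electrolyte: pH 13.6 ≥ 11.5 → Class 8 (Corrosive).
Flash point 17.1 °C meets the Class 3 criterion (Flammable Liquid), so the adhesive primer is Class 3.
Class 3 quantity: three 0.1 fl oz containers = 8.88 mL.
8.88 mL > 2 mL (road limit, Class 3) — over the limit.
Class 8 quantity: two 35 L containers = 70 L.
That is within the Class 8 road limit of 100 L.
Class 3 and Class 8 may not share an outer package.

No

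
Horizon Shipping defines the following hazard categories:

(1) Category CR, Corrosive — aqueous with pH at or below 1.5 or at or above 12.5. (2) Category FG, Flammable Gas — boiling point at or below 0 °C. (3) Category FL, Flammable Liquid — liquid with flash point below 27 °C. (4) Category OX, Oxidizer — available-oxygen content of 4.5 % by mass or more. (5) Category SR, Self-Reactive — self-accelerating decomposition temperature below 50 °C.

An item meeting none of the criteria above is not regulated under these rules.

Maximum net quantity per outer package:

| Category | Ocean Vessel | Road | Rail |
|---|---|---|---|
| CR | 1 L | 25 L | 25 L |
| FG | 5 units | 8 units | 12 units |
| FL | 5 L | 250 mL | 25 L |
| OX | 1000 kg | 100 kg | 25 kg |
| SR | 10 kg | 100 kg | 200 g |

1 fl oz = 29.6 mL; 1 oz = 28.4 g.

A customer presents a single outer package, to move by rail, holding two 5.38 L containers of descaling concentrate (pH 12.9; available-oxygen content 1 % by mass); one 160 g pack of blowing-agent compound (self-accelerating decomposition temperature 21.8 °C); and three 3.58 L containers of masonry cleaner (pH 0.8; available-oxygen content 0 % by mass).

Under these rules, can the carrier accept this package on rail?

With pH 12.9 (≥ 12.5), the descaling concentrate falls in Category CR.
With self-accelerating decomposition temperature 21.8 °C (< 50 °C), the blowing-agent compound falls in Category SR.
pH 0.8 meets the Category CR criterion (Corrosive), so the masonry cleaner is Category CR.
Category CR net quantity: (two 5.38 L containers = 10.76 L) + (three 3.58 L containers = 10.74 L) = 21.5 L.
21.5 L is within the rail limit of 25 L for Category CR.
Category SR quantity: 160 g.
That is within the Category SR rail limit of 200 g.
Every hazard category is within its rail limit and no segregation rule is violated.

Yes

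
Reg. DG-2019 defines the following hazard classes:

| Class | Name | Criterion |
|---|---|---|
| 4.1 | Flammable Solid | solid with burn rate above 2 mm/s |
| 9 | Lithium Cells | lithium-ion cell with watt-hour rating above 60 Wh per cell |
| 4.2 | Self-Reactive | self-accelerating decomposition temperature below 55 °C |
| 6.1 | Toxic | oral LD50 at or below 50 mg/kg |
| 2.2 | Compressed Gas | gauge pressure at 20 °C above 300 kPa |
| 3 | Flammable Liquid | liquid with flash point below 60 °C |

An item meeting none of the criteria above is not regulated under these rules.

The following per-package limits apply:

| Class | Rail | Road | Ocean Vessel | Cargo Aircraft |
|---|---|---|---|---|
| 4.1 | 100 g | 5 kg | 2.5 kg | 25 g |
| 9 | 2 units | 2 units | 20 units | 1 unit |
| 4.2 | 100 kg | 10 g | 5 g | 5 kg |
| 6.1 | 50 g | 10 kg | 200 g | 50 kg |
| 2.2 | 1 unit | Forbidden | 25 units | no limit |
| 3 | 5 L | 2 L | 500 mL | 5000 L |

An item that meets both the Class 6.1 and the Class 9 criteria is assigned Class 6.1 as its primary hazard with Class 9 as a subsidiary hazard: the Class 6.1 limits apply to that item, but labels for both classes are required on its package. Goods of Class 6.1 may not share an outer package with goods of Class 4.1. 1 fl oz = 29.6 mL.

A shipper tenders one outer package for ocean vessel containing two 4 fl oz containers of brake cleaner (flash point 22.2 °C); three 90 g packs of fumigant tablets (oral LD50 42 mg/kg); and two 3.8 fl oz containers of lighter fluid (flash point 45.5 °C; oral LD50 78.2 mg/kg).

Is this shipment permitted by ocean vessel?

The brake cleaner has flash point 22.2 °C, which is < 60 °C, so it is Class 3 (Flammable Liquid).
Oral LD50 42 mg/kg meets the Class 6.1 criterion (Toxic), so the fumigant tablets are Class 6.1.
Lighter fluid: flash point 45.5 °C < 60 °C → Class 3 (Flammable Liquid).
Class 3 net quantity: (two 4 fl oz containers = 236.8 mL) + (two 3.8 fl oz containers = 224.96 mL) = 461.76 mL.
461.76 mL ≤ 500 mL (ocean vessel limit, Class 3) — within limit.
Class 6.1 quantity: three 90 g packs = 270 g.
270 g exceeds the ocean vessel limit of 200 g for Class 6.1.
The segregation rule (Class 6.1 with Class 4.1) does not apply to Class 3 with Class 6.1.

No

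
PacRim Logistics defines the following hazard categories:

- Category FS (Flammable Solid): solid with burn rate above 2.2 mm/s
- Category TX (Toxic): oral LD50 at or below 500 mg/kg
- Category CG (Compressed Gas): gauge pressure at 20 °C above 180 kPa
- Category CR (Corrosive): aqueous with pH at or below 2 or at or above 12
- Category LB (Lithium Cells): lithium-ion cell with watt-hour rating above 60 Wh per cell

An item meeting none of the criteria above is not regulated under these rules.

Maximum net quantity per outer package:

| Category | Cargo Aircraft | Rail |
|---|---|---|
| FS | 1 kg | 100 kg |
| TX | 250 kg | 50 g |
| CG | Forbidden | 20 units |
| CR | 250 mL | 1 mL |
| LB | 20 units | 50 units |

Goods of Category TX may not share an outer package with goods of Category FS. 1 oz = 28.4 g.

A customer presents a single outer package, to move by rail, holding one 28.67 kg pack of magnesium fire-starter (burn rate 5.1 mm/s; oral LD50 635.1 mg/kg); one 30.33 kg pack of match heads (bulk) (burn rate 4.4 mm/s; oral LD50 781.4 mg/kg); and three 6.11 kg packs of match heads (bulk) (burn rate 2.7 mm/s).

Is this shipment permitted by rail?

Yes

Burn rate 5.1 mm/s meets the Category FS criterion (Flammable Solid), so the magnesium fire-starter is Category FS.
Match heads (bulk): burn rate 4.4 mm/s > 2.2 mm/s → Category FS (Flammable Solid).
With burn rate 2.7 mm/s (> 2.2 mm/s), the match heads (bulk) fall in Category FS.
Category FS net quantity: 28.67 kg + 30.33 kg + (three 6.11 kg packs = 18.33 kg) = 77.33 kg.
That is within the Category FS rail limit of 100 kg.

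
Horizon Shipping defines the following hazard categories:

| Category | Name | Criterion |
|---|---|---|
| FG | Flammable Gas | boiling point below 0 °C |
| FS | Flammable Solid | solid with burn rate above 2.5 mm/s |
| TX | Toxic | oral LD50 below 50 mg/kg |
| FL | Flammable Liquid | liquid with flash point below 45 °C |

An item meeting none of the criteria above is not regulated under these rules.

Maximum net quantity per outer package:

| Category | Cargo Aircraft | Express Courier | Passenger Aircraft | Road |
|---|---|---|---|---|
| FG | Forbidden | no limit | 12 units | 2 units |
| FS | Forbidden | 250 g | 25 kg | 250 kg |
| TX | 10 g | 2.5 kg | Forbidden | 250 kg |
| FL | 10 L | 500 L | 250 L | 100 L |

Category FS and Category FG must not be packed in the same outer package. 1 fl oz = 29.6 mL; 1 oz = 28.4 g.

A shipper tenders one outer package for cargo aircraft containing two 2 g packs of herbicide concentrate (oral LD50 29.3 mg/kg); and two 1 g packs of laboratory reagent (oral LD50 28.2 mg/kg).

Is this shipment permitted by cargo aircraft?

Yes

Herbicide concentrate: oral LD50 29.3 mg/kg < 50 mg/kg → Category TX (Toxic).
Laboratory reagent: oral LD50 28.2 mg/kg < 50 mg/kg → Category TX (Toxic).
Category TX net quantity: (two 2 g packs = 4 g) + (two 1 g packs = 2 g) = 6 g.
That is within the Category TX cargo aircraft limit of 10 g.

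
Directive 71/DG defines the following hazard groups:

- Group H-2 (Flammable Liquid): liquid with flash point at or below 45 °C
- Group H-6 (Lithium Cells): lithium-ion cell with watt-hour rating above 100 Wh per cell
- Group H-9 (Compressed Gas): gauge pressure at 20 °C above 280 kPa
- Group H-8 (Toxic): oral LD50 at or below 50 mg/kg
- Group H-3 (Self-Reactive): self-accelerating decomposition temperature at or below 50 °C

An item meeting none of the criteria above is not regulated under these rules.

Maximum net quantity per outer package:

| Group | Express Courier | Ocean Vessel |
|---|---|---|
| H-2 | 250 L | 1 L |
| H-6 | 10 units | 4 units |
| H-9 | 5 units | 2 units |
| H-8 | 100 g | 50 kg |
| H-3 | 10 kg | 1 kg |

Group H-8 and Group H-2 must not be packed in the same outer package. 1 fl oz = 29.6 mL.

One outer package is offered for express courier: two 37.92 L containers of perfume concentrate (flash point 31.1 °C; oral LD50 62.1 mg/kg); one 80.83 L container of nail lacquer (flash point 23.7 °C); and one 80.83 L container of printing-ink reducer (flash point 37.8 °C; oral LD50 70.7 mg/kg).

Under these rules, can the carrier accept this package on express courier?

Yes

Flash point 31.1 °C meets the Group H-2 criterion (Flammable Liquid), so the perfume concentrate is Group H-2.
Nail lacquer: flash point 23.7 °C ≤ 45 °C → Group H-2 (Flammable Liquid).
Flash point 37.8 °C meets the Group H-2 criterion (Flammable Liquid), so the printing-ink reducer is Group H-2.
Total Group H-2: (two 37.92 L containers = 75.84 L) + 80.83 L + 80.83 L = 237.5 L.
237.5 L is within the express courier limit of 250 L for Group H-2.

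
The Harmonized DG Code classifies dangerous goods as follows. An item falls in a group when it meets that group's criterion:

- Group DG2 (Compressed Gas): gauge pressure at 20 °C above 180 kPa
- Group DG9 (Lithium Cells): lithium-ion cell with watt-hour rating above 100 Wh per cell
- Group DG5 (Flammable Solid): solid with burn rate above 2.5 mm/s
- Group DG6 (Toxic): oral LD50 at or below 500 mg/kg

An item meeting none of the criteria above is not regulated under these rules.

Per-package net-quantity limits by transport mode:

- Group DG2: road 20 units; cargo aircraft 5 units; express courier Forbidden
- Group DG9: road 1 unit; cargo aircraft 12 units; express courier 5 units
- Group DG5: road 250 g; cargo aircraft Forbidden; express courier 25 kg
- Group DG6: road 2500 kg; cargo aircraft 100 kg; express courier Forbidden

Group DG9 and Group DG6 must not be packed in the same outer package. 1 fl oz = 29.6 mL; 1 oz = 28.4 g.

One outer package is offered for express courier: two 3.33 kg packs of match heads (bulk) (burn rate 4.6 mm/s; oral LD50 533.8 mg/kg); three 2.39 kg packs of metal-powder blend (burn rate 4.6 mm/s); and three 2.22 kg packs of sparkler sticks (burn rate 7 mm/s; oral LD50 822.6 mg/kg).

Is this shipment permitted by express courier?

Yes

Burn rate 4.6 mm/s meets the Group DG5 criterion (Flammable Solid), so the match heads (bulk) are Group DG5.
Burn rate 4.6 mm/s meets the Group DG5 criterion (Flammable Solid), so the metal-powder blend is Group DG5.
With burn rate 7 mm/s (> 2.5 mm/s), the sparkler sticks fall in Group DG5.
Group DG5 net quantity: (two 3.33 kg packs = 6.66 kg) + (three 2.39 kg packs = 7.17 kg) + (three 2.22 kg packs = 6.66 kg) = 20.49 kg.
That is within the Group DG5 express courier limit of 25 kg.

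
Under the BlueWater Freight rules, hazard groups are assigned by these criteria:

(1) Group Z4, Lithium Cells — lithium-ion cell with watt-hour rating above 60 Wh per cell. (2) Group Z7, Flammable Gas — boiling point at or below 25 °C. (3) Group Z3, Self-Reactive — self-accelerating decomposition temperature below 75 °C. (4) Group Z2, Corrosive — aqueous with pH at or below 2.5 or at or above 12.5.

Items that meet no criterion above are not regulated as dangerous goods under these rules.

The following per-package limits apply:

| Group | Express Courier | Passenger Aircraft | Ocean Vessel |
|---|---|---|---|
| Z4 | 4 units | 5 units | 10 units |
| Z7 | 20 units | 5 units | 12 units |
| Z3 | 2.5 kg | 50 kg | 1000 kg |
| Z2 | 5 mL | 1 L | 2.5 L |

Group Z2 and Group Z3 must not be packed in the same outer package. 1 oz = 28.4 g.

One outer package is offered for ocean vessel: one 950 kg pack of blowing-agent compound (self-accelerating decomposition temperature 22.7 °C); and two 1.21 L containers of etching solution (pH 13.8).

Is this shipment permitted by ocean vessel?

No

With self-accelerating decomposition temperature 22.7 °C (< 75 °C), the blowing-agent compound falls in Group Z3.
Etching solution: pH 13.8 ≥ 12.5 → Group Z2 (Corrosive).
Group Z2 quantity: two 1.21 L containers = 2.42 L.
2.42 L ≤ 2.5 L (ocean vessel limit, Group Z2) — within limit.
Group Z3 quantity: 950 kg.
950 kg is within the ocean vessel limit of 1000 kg for Group Z3.
Group Z2 and Group Z3 may not share an outer package.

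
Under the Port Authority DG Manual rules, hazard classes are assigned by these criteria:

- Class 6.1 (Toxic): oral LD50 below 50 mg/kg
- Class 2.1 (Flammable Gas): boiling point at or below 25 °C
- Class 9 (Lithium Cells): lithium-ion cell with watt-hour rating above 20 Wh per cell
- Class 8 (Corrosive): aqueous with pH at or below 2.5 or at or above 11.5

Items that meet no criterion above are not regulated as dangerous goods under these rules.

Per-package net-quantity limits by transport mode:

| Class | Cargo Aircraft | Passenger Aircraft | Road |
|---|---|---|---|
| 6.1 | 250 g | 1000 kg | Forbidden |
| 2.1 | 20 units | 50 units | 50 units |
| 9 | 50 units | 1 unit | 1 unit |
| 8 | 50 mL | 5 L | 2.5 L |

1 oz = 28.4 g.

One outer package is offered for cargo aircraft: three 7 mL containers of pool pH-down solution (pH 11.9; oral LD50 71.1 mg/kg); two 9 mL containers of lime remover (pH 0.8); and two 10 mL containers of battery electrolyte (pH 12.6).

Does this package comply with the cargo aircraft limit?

With pH 11.9 (≥ 11.5), the pool pH-down solution falls in Class 8.
pH 0.8 meets the Class 8 criterion (Corrosive), so the lime remover is Class 8.
Battery electrolyte: pH 12.6 ≥ 11.5 → Class 8 (Corrosive).
Total Class 8: (three 7 mL containers = 21 mL) + (two 9 mL containers = 18 mL) + (two 10 mL containers = 20 mL) = 59 mL.
59 mL > 50 mL (cargo aircraft limit, Class 8) — over the limit.

No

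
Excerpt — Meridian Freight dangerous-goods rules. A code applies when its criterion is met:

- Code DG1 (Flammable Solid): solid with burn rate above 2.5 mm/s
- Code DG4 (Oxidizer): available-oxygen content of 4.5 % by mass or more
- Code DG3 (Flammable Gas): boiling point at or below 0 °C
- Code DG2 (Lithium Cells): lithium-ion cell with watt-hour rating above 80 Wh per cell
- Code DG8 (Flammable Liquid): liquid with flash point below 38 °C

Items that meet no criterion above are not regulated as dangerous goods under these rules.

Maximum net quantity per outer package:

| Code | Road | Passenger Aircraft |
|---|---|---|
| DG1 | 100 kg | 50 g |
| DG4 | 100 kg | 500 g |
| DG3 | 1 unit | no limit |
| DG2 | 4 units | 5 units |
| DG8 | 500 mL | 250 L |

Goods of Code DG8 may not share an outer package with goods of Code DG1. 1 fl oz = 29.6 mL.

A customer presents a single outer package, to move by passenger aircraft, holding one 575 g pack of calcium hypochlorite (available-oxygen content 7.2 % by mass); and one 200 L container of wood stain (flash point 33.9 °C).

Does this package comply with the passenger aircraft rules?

No

The calcium hypochlorite has available-oxygen content 7.2 % by mass, which is ≥ 4.5 % by mass, so it is Code DG4 (Oxidizer).
Wood stain: flash point 33.9 °C < 38 °C → Code DG8 (Flammable Liquid).
Code DG4 quantity: 575 g.
That exceeds the Code DG4 passenger aircraft limit of 500 g.
Code DG8 quantity: 200 L.
200 L ≤ 250 L (passenger aircraft limit, Code DG8) — within limit.
The segregation rule (Code DG8 with Code DG1) does not apply to Code DG4 with Code DG8.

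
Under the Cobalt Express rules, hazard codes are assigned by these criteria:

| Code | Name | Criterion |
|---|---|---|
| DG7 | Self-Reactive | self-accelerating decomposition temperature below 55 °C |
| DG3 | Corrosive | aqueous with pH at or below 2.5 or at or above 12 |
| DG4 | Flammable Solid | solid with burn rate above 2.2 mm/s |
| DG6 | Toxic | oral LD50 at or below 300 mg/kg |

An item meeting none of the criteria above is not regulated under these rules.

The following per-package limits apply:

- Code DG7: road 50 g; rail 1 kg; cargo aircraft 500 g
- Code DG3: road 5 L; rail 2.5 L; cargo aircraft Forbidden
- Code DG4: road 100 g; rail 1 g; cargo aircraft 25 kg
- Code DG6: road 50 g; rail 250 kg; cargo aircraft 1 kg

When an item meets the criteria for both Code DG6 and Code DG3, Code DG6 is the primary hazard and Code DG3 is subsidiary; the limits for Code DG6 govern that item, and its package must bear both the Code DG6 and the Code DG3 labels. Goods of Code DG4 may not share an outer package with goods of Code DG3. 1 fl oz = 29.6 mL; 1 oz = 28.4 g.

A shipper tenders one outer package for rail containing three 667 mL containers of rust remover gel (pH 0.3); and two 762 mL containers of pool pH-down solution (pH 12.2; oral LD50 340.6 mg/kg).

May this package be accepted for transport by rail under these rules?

The rust remover gel has pH 0.3, which is ≤ 2.5, so it is Code DG3 (Corrosive).
With pH 12.2 (≥ 12), the pool pH-down solution falls in Code DG3.
Code DG3 net quantity: (three 667 mL containers = 2.001 L) + (two 762 mL containers = 1.524 L) = 3.525 L.
3.525 L exceeds the rail limit of 2.5 L for Code DG3.

No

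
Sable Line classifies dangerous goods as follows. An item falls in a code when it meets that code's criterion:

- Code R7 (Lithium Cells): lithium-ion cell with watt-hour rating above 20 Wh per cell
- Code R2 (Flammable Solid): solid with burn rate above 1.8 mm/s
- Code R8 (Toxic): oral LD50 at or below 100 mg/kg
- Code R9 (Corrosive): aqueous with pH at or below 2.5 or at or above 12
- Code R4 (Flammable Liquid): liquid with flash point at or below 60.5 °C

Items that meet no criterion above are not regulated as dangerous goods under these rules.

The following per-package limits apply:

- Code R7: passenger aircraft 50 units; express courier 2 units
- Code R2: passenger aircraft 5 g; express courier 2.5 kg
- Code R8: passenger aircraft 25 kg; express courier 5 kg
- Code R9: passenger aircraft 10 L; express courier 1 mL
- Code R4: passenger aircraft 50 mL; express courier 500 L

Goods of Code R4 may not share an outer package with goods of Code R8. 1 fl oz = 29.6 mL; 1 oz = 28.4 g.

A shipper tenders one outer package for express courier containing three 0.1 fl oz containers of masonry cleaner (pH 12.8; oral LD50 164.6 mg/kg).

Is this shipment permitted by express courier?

No

With pH 12.8 (≥ 12), the masonry cleaner falls in Code R9.
Code R9 quantity: three 0.1 fl oz containers = 8.88 mL.
8.88 mL > 1 mL (express courier limit, Code R9) — over the limit.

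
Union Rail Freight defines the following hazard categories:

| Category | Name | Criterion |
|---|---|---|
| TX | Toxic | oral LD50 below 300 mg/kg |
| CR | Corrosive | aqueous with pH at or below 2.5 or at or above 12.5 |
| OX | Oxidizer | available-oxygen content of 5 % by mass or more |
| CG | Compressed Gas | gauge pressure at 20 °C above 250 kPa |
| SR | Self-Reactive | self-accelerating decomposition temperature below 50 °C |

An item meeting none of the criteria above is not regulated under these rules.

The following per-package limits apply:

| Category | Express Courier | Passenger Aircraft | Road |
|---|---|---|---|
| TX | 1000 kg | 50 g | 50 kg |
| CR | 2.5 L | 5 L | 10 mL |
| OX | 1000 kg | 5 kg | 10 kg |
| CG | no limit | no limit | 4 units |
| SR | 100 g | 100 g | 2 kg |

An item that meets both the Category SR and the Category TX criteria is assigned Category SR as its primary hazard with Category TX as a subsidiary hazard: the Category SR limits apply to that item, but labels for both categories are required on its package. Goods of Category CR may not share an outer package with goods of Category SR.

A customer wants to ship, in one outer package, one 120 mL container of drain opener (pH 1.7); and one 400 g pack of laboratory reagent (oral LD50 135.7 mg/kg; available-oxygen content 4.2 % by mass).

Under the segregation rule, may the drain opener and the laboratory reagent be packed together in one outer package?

Yes

pH 1.7 meets the Category CR criterion (Corrosive), so the drain opener is Category CR.
The laboratory reagent has oral LD50 135.7 mg/kg, which is < 300 mg/kg, so it is Category TX (Toxic).
No segregation rule bars Category CR with Category TX.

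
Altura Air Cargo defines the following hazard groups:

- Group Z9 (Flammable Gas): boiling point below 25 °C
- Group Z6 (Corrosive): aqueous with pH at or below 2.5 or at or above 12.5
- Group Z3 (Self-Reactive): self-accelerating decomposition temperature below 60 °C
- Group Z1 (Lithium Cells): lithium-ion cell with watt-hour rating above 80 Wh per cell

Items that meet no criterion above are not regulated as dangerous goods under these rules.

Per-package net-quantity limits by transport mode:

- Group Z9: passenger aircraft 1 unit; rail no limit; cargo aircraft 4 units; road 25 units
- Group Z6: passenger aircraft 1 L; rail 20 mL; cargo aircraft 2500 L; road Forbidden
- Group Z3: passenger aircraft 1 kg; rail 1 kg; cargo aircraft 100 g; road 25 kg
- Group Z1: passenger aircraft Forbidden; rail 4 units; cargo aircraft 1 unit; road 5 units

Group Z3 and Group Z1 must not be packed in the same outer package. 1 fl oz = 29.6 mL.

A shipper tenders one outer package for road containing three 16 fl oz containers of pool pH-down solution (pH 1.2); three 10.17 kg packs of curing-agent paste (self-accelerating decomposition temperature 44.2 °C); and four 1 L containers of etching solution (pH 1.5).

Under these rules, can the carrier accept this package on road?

No

pH 1.2 meets the Group Z6 criterion (Corrosive), so the pool pH-down solution is Group Z6.
With self-accelerating decomposition temperature 44.2 °C (< 60 °C), the curing-agent paste falls in Group Z3.
pH 1.5 meets the Group Z6 criterion (Corrosive), so the etching solution is Group Z6.
Total Group Z6: (three 16 fl oz containers = 1420.8 mL) + (four 1 L containers = 4 L) = 5420.8 mL.
Group Z6 is Forbidden by road.
Group Z3 quantity: three 10.17 kg packs = 30.51 kg.
30.51 kg > 25 kg (road limit, Group Z3) — over the limit.
The segregation rule (Group Z3 with Group Z1) does not apply to Group Z6 with Group Z3.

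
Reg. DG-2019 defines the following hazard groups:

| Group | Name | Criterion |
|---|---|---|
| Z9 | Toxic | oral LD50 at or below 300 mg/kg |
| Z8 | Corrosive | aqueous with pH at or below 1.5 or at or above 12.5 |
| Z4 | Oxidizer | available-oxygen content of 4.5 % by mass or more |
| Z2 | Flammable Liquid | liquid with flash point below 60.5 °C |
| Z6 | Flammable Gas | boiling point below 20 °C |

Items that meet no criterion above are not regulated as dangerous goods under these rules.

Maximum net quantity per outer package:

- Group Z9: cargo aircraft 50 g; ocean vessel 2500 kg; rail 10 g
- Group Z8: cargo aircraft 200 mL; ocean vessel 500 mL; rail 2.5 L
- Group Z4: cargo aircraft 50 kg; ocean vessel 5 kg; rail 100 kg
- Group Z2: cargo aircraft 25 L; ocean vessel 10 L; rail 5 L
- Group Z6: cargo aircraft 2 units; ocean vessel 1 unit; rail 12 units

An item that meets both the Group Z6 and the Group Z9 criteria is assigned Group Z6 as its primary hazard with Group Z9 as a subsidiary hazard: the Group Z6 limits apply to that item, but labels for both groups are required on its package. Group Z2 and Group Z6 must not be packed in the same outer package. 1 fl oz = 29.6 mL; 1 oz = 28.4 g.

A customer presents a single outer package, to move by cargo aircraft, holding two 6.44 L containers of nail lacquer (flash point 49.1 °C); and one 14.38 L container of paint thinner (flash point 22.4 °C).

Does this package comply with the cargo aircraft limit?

The nail lacquer has flash point 49.1 °C, which is < 60.5 °C, so it is Group Z2 (Flammable Liquid).
Flash point 22.4 °C meets the Group Z2 criterion (Flammable Liquid), so the paint thinner is Group Z2.
Total Group Z2: (two 6.44 L containers = 12.88 L) + 14.38 L = 27.26 L.
27.26 L exceeds the cargo aircraft limit of 25 L for Group Z2.

No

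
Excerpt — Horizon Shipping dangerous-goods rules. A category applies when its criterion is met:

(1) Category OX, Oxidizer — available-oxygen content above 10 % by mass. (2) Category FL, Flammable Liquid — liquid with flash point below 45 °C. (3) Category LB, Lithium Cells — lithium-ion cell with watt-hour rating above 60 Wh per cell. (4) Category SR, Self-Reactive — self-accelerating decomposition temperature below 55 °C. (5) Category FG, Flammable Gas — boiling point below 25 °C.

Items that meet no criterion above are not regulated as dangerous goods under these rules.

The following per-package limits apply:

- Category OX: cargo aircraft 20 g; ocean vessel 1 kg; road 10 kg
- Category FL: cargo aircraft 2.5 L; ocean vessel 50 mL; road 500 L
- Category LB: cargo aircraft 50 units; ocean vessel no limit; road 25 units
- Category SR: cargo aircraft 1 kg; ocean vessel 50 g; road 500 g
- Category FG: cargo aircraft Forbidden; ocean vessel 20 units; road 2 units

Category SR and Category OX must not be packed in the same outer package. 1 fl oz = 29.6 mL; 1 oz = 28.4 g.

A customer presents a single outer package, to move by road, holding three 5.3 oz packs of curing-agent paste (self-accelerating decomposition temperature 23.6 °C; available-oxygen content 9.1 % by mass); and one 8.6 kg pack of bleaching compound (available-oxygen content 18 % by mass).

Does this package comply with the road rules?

Self-accelerating decomposition temperature 23.6 °C meets the Category SR criterion (Self-Reactive), so the curing-agent paste is Category SR.
With available-oxygen content 18 % by mass (> 10 % by mass), the bleaching compound falls in Category OX.
Category SR quantity: three 5.3 oz packs = 451.56 g.
451.56 g is within the road limit of 500 g for Category SR.
Category OX quantity: 8.6 kg.
8.6 kg is within the road limit of 10 kg for Category OX.
Category SR and Category OX may not share an outer package.

No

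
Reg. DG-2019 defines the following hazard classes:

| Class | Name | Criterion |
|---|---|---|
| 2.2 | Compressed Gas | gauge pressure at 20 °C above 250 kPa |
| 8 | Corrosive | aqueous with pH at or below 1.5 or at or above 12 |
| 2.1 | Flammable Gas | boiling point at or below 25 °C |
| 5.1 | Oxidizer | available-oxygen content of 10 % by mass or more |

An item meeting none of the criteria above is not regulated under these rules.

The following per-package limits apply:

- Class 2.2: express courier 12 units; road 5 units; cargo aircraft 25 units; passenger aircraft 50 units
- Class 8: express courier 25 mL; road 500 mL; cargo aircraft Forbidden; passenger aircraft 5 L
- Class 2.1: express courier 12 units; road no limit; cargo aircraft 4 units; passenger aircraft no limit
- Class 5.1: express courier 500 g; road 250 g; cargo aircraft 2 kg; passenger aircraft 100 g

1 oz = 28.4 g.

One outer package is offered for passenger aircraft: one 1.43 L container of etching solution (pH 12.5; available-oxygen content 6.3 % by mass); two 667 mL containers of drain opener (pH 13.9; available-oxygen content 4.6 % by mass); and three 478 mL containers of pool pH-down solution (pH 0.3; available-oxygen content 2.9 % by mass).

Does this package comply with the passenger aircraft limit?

With pH 12.5 (≥ 12), the etching solution falls in Class 8.
The drain opener has pH 13.9, which is ≥ 12, so it is Class 8 (Corrosive).
pH 0.3 meets the Class 8 criterion (Corrosive), so the pool pH-down solution is Class 8.
Total Class 8: 1.43 L + (two 667 mL containers = 1.334 L) + (three 478 mL containers = 1.434 L) = 4.198 L.
4.198 L ≤ 5 L (passenger aircraft limit, Class 8) — within limit.

Yes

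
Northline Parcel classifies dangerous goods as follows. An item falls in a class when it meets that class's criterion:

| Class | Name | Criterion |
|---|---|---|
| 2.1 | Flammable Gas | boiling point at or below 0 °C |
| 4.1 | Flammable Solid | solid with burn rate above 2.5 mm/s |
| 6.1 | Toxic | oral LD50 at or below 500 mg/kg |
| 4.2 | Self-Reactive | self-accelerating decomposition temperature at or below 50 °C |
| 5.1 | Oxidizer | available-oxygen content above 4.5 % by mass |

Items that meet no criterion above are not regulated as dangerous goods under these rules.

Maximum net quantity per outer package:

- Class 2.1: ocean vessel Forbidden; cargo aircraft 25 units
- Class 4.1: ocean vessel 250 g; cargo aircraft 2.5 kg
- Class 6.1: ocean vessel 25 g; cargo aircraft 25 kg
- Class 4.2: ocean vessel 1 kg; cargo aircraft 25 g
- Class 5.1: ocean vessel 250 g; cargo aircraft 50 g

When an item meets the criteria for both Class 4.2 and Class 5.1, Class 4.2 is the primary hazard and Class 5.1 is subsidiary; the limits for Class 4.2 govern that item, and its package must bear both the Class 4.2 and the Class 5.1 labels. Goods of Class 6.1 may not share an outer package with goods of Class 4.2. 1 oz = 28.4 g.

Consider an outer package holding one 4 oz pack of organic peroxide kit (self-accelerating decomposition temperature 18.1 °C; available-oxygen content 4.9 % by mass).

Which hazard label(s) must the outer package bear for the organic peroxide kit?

Class 4.2 and 5.1

Self-accelerating decomposition temperature 18.1 °C meets the Class 4.2 criterion (Self-Reactive), so the organic peroxide kit is Class 4.2.
Organic peroxide kit: available-oxygen content 4.9 % by mass > 4.5 % by mass → Class 5.1 (Oxidizer).
By the precedence rule Class 4.2 is primary and Class 5.1 is subsidiary, and that rule requires both labels on the package.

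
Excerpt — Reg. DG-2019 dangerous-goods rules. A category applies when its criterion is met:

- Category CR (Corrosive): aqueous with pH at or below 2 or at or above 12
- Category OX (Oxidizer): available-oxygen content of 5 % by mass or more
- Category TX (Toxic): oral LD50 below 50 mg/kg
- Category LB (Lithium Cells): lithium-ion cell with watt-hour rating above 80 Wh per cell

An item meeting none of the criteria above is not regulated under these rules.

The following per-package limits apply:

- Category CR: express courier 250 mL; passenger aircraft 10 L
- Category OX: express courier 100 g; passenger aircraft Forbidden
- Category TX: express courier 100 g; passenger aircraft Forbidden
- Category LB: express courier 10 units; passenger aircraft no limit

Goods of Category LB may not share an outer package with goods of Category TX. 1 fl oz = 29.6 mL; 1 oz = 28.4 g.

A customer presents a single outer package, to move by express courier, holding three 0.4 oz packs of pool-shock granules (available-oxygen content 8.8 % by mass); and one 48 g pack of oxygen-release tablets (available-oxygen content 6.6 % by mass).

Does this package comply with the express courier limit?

Available-oxygen content 8.8 % by mass meets the Category OX criterion (Oxidizer), so the pool-shock granules are Category OX.
Oxygen-release tablets: available-oxygen content 6.6 % by mass ≥ 5 % by mass → Category OX (Oxidizer).
Total Category OX: (three 0.4 oz packs = 34.08 g) + 48 g = 82.08 g.
82.08 g ≤ 100 g (express courier limit, Category OX) — within limit.

Yes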